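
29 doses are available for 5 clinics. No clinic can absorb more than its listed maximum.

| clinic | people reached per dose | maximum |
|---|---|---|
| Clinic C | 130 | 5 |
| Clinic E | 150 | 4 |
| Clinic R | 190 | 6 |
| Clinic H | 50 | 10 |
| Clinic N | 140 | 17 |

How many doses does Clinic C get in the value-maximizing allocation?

2

Order the clinics by people reached per dose: Clinic R 190 > Clinic E 150 > Clinic N 140 > Clinic C 130 > Clinic H 50.
Clinic R takes 6 to reach its cap of 6 — 23 left.
Clinic E: +4 to 4 (cap) — 19 left.
Clinic N: +17 to 17 (cap) — 2 left.
Only 2 left; Clinic C takes them to reach 2.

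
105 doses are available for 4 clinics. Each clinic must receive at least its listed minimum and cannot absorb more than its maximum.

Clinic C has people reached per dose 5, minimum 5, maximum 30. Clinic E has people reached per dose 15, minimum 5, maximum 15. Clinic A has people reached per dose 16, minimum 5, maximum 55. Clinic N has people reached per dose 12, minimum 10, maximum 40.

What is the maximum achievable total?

Meeting every minimum uses 5+5+5+10 = 25 doses, leaving 80.
Highest people reached per dose first: Clinic A 16 > Clinic E 15 > Clinic N 12 > Clinic C 5.
Clinic A takes 50 more to reach its cap of 55 ; 30 left.
Clinic E takes 10 more to reach its cap of 15 ; 20 left.
Clinic N has room for 30 more but only 20 remain, so it gets 30.
Total = 5×5 + 15×15 + 16×55 + 12×30 = 1490.

1490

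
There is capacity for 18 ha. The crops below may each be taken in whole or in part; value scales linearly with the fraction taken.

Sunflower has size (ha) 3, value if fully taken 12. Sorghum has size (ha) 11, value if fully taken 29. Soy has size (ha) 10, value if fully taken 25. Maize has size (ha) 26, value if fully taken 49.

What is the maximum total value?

Best value per unit of size first: Sunflower 12/3≈4, Sorghum 29/11≈2.64, Soy 25/10≈2.5, Maize 49/26≈1.88.
Sunflower: take in full, 3 ha for value 12 → 15 left.
All 11 ha of Sorghum fit (value 29) → 4 remain.
4 ha left: a 4/10 share of Soy gives 25×4/10 = 10.
Total value = 51.

51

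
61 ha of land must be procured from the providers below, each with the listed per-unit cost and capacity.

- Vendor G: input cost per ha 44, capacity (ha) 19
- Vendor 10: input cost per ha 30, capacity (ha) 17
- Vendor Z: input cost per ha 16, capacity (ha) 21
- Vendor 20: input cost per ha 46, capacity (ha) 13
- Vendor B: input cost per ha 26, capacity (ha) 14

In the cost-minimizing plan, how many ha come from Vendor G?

Use providers in increasing cost order.
Take 21 from Vendor Z at 16 ; need 40 more.
Vendor B (26): use full 14 ; 26 ha to go.
Vendor 10 at 30: take all 17 ha ; 9 still needed.
Vendor G at 44: take 9 of its 19 ; requirement met.
Vendor 20: unused.

9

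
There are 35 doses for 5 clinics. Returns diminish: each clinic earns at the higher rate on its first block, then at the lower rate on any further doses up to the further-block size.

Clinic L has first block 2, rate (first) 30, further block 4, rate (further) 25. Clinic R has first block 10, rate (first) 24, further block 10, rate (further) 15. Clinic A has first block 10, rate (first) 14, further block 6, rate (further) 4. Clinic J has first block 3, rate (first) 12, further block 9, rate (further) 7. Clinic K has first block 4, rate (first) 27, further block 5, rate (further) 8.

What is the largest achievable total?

728

Treat each block as its own option and order by rate: Clinic L/T1 30 > Clinic K/T1 27 > Clinic L/T2 25 > Clinic R/T1 24 > Clinic R/T2 15 > Clinic A/T1 14 > Clinic J/T1 12 > Clinic K/T2 8 > Clinic J/T2 7 > Clinic A/T2 4.
Clinic L T1 at 30: fill all 2 → 33 left.
Fill Clinic K T1 block (4 at 27) → 29 left.
Clinic L T2 at 25: fill all 4 → 25 left.
Clinic R/T1 (24): +10 → 15 left.
Clinic R/T2 (15): +10 → 5 left.
Clinic A/T1: +5 of 10 at 14; pool empty.
Total = 30×2 + 27×4 + 25×4 + 24×10 + 15×10 + 14×5 = 728.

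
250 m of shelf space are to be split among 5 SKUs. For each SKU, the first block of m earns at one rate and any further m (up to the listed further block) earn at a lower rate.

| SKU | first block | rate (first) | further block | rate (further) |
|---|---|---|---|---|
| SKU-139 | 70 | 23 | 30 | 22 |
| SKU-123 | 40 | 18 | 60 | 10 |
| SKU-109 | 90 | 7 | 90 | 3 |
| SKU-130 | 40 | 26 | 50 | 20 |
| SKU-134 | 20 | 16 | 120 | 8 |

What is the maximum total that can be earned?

Treat each block as its own option and order by rate: SKU-130/first 26 > SKU-139/first 23 > SKU-139/second 22 > SKU-130/second 20 > SKU-123/first 18 > SKU-134/first 16 > SKU-123/second 10 > SKU-134/second 8 > SKU-109/first 7 > SKU-109/second 3.
SKU-130 first at 26: fill all 40 ; 210 left.
SKU-139/first (23): +70 ; 140 left.
Fill SKU-139 second block (30 at 22) ; 110 left.
Fill SKU-130 second block (50 at 20) ; 60 left.
SKU-123/first (18): +40 ; 20 left.
SKU-134/first (16): +20 ; 0 left.
Total = 26×40 + 23×70 + 22×30 + 20×50 + 18×40 + 16×20 = 5350.

5350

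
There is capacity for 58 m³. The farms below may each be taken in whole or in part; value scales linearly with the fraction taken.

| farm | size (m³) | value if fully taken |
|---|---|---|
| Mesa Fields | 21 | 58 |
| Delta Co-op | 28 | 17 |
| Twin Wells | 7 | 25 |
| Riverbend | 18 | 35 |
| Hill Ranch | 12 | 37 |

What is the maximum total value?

Sort by value density: Twin Wells 25/7≈3.57, Hill Ranch 37/12≈3.08, Mesa Fields 58/21≈2.76, Riverbend 35/18≈1.94, Delta Co-op 17/28≈0.607.
All 7 m³ of Twin Wells fit (value 25) — 51 remain.
Take all of Hill Ranch (12 m³, value 37) — 39 m³ left.
Mesa Fields: take in full, 21 m³ for value 58 — 18 left.
All 18 m³ of Riverbend fit (value 35) — 0 remain.
Total value = 155.

155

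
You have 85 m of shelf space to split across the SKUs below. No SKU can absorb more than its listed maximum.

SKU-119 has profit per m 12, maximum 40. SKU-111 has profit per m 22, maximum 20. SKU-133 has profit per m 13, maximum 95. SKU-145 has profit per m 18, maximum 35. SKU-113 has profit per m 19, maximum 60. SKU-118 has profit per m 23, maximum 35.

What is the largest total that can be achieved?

1815

Highest profit per m first: SKU-118 23 > SKU-111 22 > SKU-113 19 > SKU-145 18 > SKU-133 13 > SKU-119 12.
SKU-118 takes 35 to reach its cap of 35 → 50 left.
SKU-111: +20 to 20 (cap) → 30 left.
SKU-113: +30 (room for 60) → 30. Pool exhausted.
Total = 22×20 + 19×30 + 23×35 = 1815.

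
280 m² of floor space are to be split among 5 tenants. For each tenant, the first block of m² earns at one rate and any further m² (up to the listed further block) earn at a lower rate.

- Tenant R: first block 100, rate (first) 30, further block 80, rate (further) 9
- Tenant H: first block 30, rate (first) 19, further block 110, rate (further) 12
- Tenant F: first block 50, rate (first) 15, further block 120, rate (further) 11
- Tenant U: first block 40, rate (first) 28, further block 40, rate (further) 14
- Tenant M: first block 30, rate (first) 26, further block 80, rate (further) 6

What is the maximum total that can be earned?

Order all 10 blocks by rate: Tenant R/first 30 > Tenant U/first 28 > Tenant M/first 26 > Tenant H/first 19 > Tenant F/first 15 > Tenant U/second 14 > Tenant H/second 12 > Tenant F/second 11 > Tenant R/second 9 > Tenant M/second 6.
Tenant R/first (30): +100 ; 180 left.
Fill Tenant U first block (40 at 28) ; 140 left.
Fill Tenant M first block (30 at 26) ; 110 left.
Tenant H/first (19): +30 ; 80 left.
Tenant F/first (15): +50 ; 30 left.
30 remain; put them into Tenant U second at 14.
Total = 30×100 + 28×40 + 26×30 + 19×30 + 15×50 + 14×30 = 6640.

6640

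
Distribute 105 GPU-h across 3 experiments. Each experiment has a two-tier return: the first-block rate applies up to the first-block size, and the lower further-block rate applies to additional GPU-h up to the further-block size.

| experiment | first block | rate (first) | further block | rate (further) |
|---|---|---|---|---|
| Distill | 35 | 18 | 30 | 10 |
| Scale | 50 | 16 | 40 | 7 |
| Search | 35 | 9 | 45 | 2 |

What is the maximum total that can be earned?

Rank every tier by rate: Distill/tier1 18 > Scale/tier1 16 > Distill/tier2 10 > Search/tier1 9 > Scale/tier2 7 > Search/tier2 2.
Distill tier1 at 18: fill all 35 — 70 left.
Scale tier1 at 16: fill all 50 — 20 left.
20 remain; put them into Distill tier2 at 10.
Total = 18×35 + 16×50 + 10×20 = 1630.

1630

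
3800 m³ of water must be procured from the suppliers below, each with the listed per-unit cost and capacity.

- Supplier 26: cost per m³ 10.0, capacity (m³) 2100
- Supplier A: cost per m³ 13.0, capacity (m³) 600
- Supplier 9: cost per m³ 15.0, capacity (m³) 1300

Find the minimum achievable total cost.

Fill from the cheapest supplier first.
Supplier 26 at 10.0: take all 2100 m³ ; 1700 still needed.
Take 600 from Supplier A at 13.0 ; need 1100 more.
Supplier 9 (15.0): take the remaining 1100 ; done.
Cost = 2100×10.0 + 600×13.0 + 1100×15.0 = 45300.

45300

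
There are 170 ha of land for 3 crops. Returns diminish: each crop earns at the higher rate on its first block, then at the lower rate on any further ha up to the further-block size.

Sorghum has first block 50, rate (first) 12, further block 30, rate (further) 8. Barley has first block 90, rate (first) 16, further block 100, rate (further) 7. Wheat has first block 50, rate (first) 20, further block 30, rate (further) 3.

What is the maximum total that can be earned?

Order all 6 blocks by rate: Wheat/tier1 20 > Barley/tier1 16 > Sorghum/tier1 12 > Sorghum/tier2 8 > Barley/tier2 7 > Wheat/tier2 3.
Wheat/tier1 (20): +50 → 120 left.
Barley tier1 at 16: fill all 90 → 30 left.
Sorghum tier1 at 12: only 30 left, fill 30.
Total = 20×50 + 16×90 + 12×30 = 2800.

2800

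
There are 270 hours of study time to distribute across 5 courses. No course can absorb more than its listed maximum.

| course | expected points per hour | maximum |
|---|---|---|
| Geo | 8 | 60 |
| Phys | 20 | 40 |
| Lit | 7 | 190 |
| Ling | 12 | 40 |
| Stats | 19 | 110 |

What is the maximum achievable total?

3990

Highest expected points per hour first: Phys 20 > Stats 19 > Ling 12 > Geo 8 > Lit 7.
Phys: +40 to 40 (cap) ; 230 left.
Stats: +110 to 110 (cap) ; 120 left.
Ling: +40 to 40 (cap) ; 80 left.
Geo takes 60 to reach its cap of 60 ; 20 left.
Only 20 left; Lit takes them to reach 20.
Total = 8×60 + 20×40 + 7×20 + 12×40 + 19×110 = 3990.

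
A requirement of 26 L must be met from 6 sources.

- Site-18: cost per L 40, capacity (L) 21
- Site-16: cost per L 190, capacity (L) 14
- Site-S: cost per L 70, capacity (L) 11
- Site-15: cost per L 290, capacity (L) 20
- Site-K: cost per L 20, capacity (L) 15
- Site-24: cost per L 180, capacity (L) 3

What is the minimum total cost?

740

Use sources in increasing cost order.
Take 15 from Site-K at 20 — need 11 more.
Take 11 from Site-18 at 40 to finish.
Site-S, Site-24, Site-16, Site-15: unused.
Cost = 15×20 + 11×40 = 740.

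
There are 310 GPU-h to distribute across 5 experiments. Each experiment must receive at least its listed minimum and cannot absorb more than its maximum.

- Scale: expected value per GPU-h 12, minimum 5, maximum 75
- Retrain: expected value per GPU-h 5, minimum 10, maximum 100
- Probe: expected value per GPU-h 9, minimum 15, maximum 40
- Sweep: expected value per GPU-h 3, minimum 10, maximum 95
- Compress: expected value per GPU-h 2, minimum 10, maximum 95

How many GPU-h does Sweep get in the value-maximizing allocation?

85

Meeting every minimum uses 5+10+15+10+10 = 50 GPU-h, leaving 260.
Highest expected value per GPU-h first: Scale 12 > Probe 9 > Retrain 5 > Sweep 3 > Compress 2.
Give Scale 70 more to hit its cap of 75 — 190 left.
Probe takes 25 more to reach its cap of 40 — 165 left.
Retrain: +90 to 100 (cap) — 75 left.
Sweep: +75 (room for 85) → 85. Pool exhausted.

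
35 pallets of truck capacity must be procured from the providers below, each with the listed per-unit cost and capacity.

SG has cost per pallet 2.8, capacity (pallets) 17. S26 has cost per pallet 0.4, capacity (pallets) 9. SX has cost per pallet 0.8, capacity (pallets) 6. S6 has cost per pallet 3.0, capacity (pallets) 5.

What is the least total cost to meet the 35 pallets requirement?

Fill from the cheapest provider first.
S26 at 0.4: take all 9 pallets ; 26 still needed.
SX at 0.8: take all 6 pallets ; 20 still needed.
Take 17 from SG at 2.8 ; need 3 more.
S6 (3.0): take the remaining 3 ; done.
Cost = 9×0.4 + 6×0.8 + 17×2.8 + 3×3.0 = 65.

65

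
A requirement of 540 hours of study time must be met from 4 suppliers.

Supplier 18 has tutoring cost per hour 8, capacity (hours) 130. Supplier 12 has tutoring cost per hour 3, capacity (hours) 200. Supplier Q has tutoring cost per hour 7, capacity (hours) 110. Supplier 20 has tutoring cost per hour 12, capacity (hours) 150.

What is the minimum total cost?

Use suppliers in increasing cost order.
Supplier 12 at 3: take all 200 hours — 340 still needed.
Supplier Q at 7: take all 110 hours — 230 still needed.
Supplier 18 (8): use full 130 — 100 hours to go.
Supplier 20 (12): take the remaining 100 — done.
Cost = 200×3 + 110×7 + 130×8 + 100×12 = 3610.

3610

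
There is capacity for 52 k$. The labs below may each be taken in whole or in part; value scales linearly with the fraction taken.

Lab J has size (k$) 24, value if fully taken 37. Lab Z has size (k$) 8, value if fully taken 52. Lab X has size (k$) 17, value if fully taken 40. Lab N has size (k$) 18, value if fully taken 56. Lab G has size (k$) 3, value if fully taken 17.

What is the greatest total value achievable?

Best value per unit of size first: Lab Z 52/8≈6.5, Lab G 17/3≈5.67, Lab N 56/18≈3.11, Lab X 40/17≈2.35, Lab J 37/24≈1.54.
Lab Z: take in full, 8 k$ for value 52 — 44 left.
All 3 k$ of Lab G fit (value 17) — 41 remain.
Take all of Lab N (18 k$, value 56) — 23 k$ left.
All 17 k$ of Lab X fit (value 40) — 6 remain.
6 k$ left: a 6/24 share of Lab J gives 37×6/24 = 9.25.
Total value = 174.25.

174.25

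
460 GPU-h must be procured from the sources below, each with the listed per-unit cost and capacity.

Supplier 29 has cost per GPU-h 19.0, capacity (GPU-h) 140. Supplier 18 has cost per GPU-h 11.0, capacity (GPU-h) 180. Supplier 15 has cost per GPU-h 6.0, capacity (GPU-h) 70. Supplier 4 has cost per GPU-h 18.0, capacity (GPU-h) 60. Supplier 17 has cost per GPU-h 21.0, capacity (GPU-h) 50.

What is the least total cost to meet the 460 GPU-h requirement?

6350

Fill from the cheapest source first.
Supplier 15 (6.0): use full 70 ; 390 GPU-h to go.
Supplier 18 (11.0): use full 180 ; 210 GPU-h to go.
Supplier 4 (18.0): use full 60 ; 150 GPU-h to go.
Take 140 from Supplier 29 at 19.0 ; need 10 more.
Supplier 17 at 21.0: take 10 of its 50 ; requirement met.
Cost = 70×6.0 + 180×11.0 + 60×18.0 + 140×19.0 + 10×21.0 = 6350.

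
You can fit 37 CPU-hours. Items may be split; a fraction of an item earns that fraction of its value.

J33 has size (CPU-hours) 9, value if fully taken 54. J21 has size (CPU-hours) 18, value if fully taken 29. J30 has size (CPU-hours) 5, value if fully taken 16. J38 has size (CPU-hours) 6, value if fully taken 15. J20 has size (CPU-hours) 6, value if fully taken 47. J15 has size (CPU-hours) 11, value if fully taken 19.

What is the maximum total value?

151

Rank by value-to-size ratio: J20 47/6≈7.83, J33 54/9≈6, J30 16/5≈3.2, J38 15/6≈2.5, J15 19/11≈1.73, J21 29/18≈1.61.
All 6 CPU-hours of J20 fit (value 47) — 31 remain.
Take all of J33 (9 CPU-hours, value 54) — 22 CPU-hours left.
Take all of J30 (5 CPU-hours, value 16) — 17 CPU-hours left.
Take all of J38 (6 CPU-hours, value 15) — 11 CPU-hours left.
All 11 CPU-hours of J15 fit (value 19) — 0 remain.
Total value = 151.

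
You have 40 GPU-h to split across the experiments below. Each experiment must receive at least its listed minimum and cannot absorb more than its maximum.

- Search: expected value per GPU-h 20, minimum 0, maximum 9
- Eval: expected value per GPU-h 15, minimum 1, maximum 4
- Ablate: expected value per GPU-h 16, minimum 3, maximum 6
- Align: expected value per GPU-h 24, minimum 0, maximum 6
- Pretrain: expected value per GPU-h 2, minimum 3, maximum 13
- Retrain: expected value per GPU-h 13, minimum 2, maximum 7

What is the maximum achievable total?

Meeting every minimum uses 0+1+3+0+3+2 = 9 GPU-h, leaving 31.
Order the experiments by expected value per GPU-h: Align 24 > Search 20 > Ablate 16 > Eval 15 > Retrain 13 > Pretrain 2.
Align takes 6 more to reach its cap of 6 → 25 left.
Search takes 9 more to reach its cap of 9 → 16 left.
Ablate takes 3 more to reach its cap of 6 → 13 left.
Eval takes 3 more to reach its cap of 4 → 10 left.
Give Retrain 5 more to hit its cap of 7 → 5 left.
Pretrain: +5 (room for 10) → 8. Pool exhausted.
Total = 20×9 + 15×4 + 16×6 + 24×6 + 2×8 + 13×7 = 587.

587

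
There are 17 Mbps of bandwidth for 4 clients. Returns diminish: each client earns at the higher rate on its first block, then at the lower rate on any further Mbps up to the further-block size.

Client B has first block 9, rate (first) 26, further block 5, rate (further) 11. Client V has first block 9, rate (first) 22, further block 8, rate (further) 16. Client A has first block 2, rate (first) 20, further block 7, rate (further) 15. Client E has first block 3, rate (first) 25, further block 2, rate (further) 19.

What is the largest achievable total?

Rank every tier by rate: Client B/first 26 > Client E/first 25 > Client V/first 22 > Client A/first 20 > Client E/second 19 > Client V/second 16 > Client A/second 15 > Client B/second 11.
Client B first at 26: fill all 9 ; 8 left.
Client E first at 25: fill all 3 ; 5 left.
5 remain; put them into Client V first at 22.
Total = 26×9 + 25×3 + 22×5 = 419.

419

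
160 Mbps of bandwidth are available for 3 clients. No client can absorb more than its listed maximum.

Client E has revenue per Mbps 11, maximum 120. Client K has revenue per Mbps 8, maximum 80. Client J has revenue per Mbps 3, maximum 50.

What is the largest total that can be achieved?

Order the clients by revenue per Mbps: Client E 11 > Client K 8 > Client J 3.
Client E: +120 to 120 (cap) — 40 left.
Client K: +40 (room for 80) → 40. Pool exhausted.
Total = 11×120 + 8×40 = 1640.

1640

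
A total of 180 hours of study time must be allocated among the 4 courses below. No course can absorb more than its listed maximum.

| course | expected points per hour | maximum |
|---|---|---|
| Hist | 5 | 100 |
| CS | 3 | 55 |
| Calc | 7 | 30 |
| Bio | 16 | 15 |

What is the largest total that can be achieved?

Highest expected points per hour first: Bio 16 > Calc 7 > Hist 5 > CS 3.
Bio takes 15 to reach its cap of 15 — 165 left.
Give Calc 30 to hit its cap of 30 — 135 left.
Hist takes 100 to reach its cap of 100 — 35 left.
CS has room for 55 but only 35 remain, so it gets 35.
Total = 5×100 + 3×35 + 7×30 + 16×15 = 1055.

1055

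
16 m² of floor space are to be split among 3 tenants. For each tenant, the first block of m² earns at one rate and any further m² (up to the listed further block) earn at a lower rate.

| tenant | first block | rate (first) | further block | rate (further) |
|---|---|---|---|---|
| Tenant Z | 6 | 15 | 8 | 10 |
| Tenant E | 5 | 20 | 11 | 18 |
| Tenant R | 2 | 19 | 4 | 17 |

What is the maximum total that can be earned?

Order all 6 blocks by rate: Tenant E/first 20 > Tenant R/first 19 > Tenant E/second 18 > Tenant R/second 17 > Tenant Z/first 15 > Tenant Z/second 10.
Fill Tenant E first block (5 at 20) → 11 left.
Tenant R/first (19): +2 → 9 left.
Tenant E second at 18: only 9 left, fill 9.
Total = 20×5 + 19×2 + 18×9 = 300.

300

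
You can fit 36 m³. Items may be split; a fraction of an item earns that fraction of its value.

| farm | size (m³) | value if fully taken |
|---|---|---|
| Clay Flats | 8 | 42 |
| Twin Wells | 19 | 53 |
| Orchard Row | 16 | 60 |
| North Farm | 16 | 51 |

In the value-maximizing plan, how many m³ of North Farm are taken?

12

Rank by value-to-size ratio: Clay Flats 42/8≈5.25, Orchard Row 60/16≈3.75, North Farm 51/16≈3.19, Twin Wells 53/19≈2.79.
Take all of Clay Flats (8 m³, value 42) ; 28 m³ left.
All 16 m³ of Orchard Row fit (value 60) ; 12 remain.
Only 12 m³ remain; take 12/16 of North Farm for value 51×12/16 = 38.25.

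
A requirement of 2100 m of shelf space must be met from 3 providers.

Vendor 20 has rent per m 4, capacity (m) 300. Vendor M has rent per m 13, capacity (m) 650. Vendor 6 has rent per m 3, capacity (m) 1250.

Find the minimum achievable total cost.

12100

Cheapest first:
Vendor 6 (3): use full 1250 — 850 m to go.
Vendor 20 at 4: take all 300 m — 550 still needed.
Vendor M at 13: take 550 of its 650 — requirement met.
Cost = 1250×3 + 300×4 + 550×13 = 12100.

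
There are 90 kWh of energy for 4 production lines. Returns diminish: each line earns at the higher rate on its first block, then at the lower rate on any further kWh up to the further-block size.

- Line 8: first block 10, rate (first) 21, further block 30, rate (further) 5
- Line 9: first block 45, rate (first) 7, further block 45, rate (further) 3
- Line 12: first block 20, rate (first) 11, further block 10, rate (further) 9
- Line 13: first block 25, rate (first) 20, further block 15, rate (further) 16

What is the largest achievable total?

Rank every tier by rate: Line 8/first 21 > Line 13/first 20 > Line 13/second 16 > Line 12/first 11 > Line 12/second 9 > Line 9/first 7 > Line 8/second 5 > Line 9/second 3.
Line 8/first (21): +10 ; 80 left.
Line 13 first at 20: fill all 25 ; 55 left.
Fill Line 13 second block (15 at 16) ; 40 left.
Fill Line 12 first block (20 at 11) ; 20 left.
Fill Line 12 second block (10 at 9) ; 10 left.
Line 9 first at 7: only 10 left, fill 10.
Total = 21×10 + 20×25 + 16×15 + 11×20 + 9×10 + 7×10 = 1330.

1330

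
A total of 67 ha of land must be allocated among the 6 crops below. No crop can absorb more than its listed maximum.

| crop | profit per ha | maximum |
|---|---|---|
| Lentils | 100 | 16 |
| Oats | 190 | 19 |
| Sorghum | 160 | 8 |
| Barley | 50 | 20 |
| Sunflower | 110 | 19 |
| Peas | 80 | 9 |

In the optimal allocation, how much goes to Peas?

Highest profit per ha first: Oats 190 > Sorghum 160 > Sunflower 110 > Lentils 100 > Peas 80 > Barley 50.
Oats takes 19 to reach its cap of 19 — 48 left.
Sorghum takes 8 to reach its cap of 8 — 40 left.
Give Sunflower 19 to hit its cap of 19 — 21 left.
Lentils: +16 to 16 (cap) — 5 left.
Peas has room for 9 but only 5 remain, so it gets 5.

5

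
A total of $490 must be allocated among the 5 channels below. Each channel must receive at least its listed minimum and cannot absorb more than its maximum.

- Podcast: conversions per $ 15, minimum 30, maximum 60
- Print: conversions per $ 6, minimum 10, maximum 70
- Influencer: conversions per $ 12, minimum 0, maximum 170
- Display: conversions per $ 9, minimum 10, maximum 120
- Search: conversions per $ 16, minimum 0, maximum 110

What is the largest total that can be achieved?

Meeting every minimum uses 30+10+0+10+0 = 50 $, leaving 440.
Rank by conversions per $: Search 16 > Podcast 15 > Influencer 12 > Display 9 > Print 6.
Search: +110 to 110 (cap) → 330 left.
Podcast takes 30 more to reach its cap of 60 → 300 left.
Influencer: +170 to 170 (cap) → 130 left.
Display takes 110 more to reach its cap of 120 → 20 left.
Only 20 left; Print takes them to reach 30.
Total = 15×60 + 6×30 + 12×170 + 9×120 + 16×110 = 5960.

5960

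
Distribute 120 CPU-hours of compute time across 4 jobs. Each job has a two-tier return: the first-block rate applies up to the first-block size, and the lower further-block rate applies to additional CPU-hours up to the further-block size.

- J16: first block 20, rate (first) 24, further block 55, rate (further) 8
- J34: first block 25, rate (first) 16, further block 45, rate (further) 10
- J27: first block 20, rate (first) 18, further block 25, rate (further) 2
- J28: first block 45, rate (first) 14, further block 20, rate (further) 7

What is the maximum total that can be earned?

1970

Order all 8 blocks by rate: J16/T1 24 > J27/T1 18 > J34/T1 16 > J28/T1 14 > J34/T2 10 > J16/T2 8 > J28/T2 7 > J27/T2 2.
Fill J16 T1 block (20 at 24) ; 100 left.
J27 T1 at 18: fill all 20 ; 80 left.
J34/T1 (16): +25 ; 55 left.
Fill J28 T1 block (45 at 14) ; 10 left.
J34 T2 at 10: only 10 left, fill 10.
Total = 24×20 + 18×20 + 16×25 + 14×45 + 10×10 = 1970.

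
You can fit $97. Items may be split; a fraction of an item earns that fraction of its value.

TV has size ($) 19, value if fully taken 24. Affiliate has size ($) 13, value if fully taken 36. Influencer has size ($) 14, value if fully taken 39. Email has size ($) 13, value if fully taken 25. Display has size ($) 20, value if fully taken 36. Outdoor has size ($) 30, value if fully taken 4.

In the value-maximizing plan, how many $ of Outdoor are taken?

18

Rank by value-to-size ratio: Influencer 39/14≈2.79, Affiliate 36/13≈2.77, Email 25/13≈1.92, Display 36/20≈1.8, TV 24/19≈1.26, Outdoor 4/30≈0.133.
All 14 $ of Influencer fit (value 39) — 83 remain.
All 13 $ of Affiliate fit (value 36) — 70 remain.
Take all of Email (13 $, value 25) — 57 $ left.
All 20 $ of Display fit (value 36) — 37 remain.
All 19 $ of TV fit (value 24) — 18 remain.
Only 18 $ remain; take 18/30 of Outdoor for value 4×18/30 = 2.4.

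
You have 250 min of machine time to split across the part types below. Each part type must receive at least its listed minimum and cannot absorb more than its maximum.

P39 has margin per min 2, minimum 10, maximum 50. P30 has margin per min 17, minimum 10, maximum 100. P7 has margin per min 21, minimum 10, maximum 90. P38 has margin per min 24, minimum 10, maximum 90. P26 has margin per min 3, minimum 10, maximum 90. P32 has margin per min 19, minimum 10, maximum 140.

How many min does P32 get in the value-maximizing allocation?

Meeting every minimum uses 10+10+10+10+10+10 = 60 min, leaving 190.
Rank by margin per min: P38 24 > P7 21 > P32 19 > P30 17 > P26 3 > P39 2.
Give P38 80 more to hit its cap of 90 → 110 left.
P7: +80 to 90 (cap) → 30 left.
P32: +30 (room for 130) → 40. Pool exhausted.

40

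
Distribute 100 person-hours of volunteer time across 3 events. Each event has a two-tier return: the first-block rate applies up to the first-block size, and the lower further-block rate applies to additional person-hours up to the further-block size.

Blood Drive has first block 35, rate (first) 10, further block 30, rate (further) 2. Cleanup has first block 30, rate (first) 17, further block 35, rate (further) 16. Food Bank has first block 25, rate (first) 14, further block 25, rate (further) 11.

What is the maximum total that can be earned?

Rank every tier by rate: Cleanup/first 17 > Cleanup/second 16 > Food Bank/first 14 > Food Bank/second 11 > Blood Drive/first 10 > Blood Drive/second 2.
Cleanup/first (17): +30 ; 70 left.
Fill Cleanup second block (35 at 16) ; 35 left.
Fill Food Bank first block (25 at 14) ; 10 left.
10 remain; put them into Food Bank second at 11.
Total = 17×30 + 16×35 + 14×25 + 11×10 = 1530.

1530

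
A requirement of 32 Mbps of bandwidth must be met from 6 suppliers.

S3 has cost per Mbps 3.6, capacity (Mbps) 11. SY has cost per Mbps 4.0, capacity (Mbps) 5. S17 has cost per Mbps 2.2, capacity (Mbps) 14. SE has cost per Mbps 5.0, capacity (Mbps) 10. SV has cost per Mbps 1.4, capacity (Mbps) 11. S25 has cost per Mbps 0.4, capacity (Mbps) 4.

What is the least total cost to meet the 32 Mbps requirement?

58.6

Cheapest first:
S25 at 0.4: take all 4 Mbps — 28 still needed.
Take 11 from SV at 1.4 — need 17 more.
Take 14 from S17 at 2.2 — need 3 more.
S3 at 3.6: take 3 of its 11 — requirement met.
SY, SE: unused.
Cost = 4×0.4 + 11×1.4 + 14×2.2 + 3×3.6 = 58.6.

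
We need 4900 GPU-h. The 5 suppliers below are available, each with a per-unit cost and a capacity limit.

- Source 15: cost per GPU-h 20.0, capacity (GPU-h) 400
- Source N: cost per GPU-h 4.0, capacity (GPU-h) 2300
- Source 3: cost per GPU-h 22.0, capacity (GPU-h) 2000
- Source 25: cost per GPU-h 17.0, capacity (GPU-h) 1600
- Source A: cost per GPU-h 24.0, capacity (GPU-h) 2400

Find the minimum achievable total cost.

Fill from the cheapest supplier first.
Source N (4.0): use full 2300 ; 2600 GPU-h to go.
Source 25 (17.0): use full 1600 ; 1000 GPU-h to go.
Source 15 (20.0): use full 400 ; 600 GPU-h to go.
Source 3 (22.0): take the remaining 600 ; done.
Source A: unused.
Cost = 2300×4.0 + 1600×17.0 + 400×20.0 + 600×22.0 = 57600.

57600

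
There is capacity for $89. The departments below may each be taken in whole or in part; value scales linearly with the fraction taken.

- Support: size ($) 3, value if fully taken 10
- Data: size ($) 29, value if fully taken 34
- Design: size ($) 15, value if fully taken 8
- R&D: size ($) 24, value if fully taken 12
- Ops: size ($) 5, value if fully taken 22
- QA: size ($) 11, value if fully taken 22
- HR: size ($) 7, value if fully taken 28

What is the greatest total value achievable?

Best value per unit of size first: Ops 22/5≈4.4, HR 28/7≈4, Support 10/3≈3.33, QA 22/11≈2, Data 34/29≈1.17, Design 8/15≈0.533, R&D 12/24≈0.5.
Ops: take in full, 5 $ for value 22 — 84 left.
HR: take in full, 7 $ for value 28 — 77 left.
All 3 $ of Support fit (value 10) — 74 remain.
All 11 $ of QA fit (value 22) — 63 remain.
Data: take in full, 29 $ for value 34 — 34 left.
Take all of Design (15 $, value 8) — 19 $ left.
Only 19 $ remain; take 19/24 of R&D for value 12×19/24 = 9.5.
Total value = 133.5.

133.5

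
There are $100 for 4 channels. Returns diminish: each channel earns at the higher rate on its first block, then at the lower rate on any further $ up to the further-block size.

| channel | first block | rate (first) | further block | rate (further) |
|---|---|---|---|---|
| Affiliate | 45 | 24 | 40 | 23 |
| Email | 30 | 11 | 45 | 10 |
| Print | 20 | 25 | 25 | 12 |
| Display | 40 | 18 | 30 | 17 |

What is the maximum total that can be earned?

2385

Order all 8 blocks by rate: Print/first 25 > Affiliate/first 24 > Affiliate/second 23 > Display/first 18 > Display/second 17 > Print/second 12 > Email/first 11 > Email/second 10.
Fill Print first block (20 at 25) ; 80 left.
Affiliate/first (24): +45 ; 35 left.
Affiliate/second: +35 of 40 at 23; pool empty.
Total = 25×20 + 24×45 + 23×35 = 2385.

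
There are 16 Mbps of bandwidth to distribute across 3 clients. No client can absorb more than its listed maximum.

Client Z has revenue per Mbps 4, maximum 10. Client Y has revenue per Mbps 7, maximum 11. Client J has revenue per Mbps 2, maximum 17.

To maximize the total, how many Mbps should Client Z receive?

5

Order the clients by revenue per Mbps: Client Y 7 > Client Z 4 > Client J 2.
Give Client Y 11 to hit its cap of 11 → 5 left.
Only 5 left; Client Z takes them to reach 5.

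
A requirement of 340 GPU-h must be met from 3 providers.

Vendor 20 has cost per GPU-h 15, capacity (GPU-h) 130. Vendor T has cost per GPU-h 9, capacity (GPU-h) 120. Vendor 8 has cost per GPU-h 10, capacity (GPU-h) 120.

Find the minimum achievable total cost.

3780

Use providers in increasing cost order.
Take 120 from Vendor T at 9 ; need 220 more.
Vendor 8 (10): use full 120 ; 100 GPU-h to go.
Vendor 20 (15): take the remaining 100 ; done.
Cost = 120×9 + 120×10 + 100×15 = 3780.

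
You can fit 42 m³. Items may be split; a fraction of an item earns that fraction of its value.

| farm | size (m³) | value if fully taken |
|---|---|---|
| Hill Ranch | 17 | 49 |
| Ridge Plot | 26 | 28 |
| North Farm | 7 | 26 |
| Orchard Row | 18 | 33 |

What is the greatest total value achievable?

Best value per unit of size first: North Farm 26/7≈3.71, Hill Ranch 49/17≈2.88, Orchard Row 33/18≈1.83, Ridge Plot 28/26≈1.08.
All 7 m³ of North Farm fit (value 26) — 35 remain.
All 17 m³ of Hill Ranch fit (value 49) — 18 remain.
Take all of Orchard Row (18 m³, value 33) — 0 m³ left.
Total value = 108.

108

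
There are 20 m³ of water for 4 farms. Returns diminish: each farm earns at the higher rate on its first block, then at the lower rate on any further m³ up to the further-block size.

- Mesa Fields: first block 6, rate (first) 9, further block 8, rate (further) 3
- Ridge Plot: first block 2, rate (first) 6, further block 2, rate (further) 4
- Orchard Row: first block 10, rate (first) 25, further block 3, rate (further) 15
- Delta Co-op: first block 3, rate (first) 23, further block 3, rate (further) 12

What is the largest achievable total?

Rank every tier by rate: Orchard Row/first 25 > Delta Co-op/first 23 > Orchard Row/second 15 > Delta Co-op/second 12 > Mesa Fields/first 9 > Ridge Plot/first 6 > Ridge Plot/second 4 > Mesa Fields/second 3.
Fill Orchard Row first block (10 at 25) ; 10 left.
Fill Delta Co-op first block (3 at 23) ; 7 left.
Orchard Row second at 15: fill all 3 ; 4 left.
Delta Co-op second at 12: fill all 3 ; 1 left.
Mesa Fields first at 9: only 1 left, fill 1.
Total = 25×10 + 23×3 + 15×3 + 12×3 + 9×1 = 409.

409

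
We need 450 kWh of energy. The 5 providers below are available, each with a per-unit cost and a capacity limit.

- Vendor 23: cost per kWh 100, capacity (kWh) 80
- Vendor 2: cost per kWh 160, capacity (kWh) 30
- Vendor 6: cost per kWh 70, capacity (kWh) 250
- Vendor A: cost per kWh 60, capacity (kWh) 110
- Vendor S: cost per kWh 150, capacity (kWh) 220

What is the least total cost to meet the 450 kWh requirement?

Fill from the cheapest provider first.
Vendor A at 60: take all 110 kWh — 340 still needed.
Vendor 6 at 70: take all 250 kWh — 90 still needed.
Vendor 23 at 100: take all 80 kWh — 10 still needed.
Take 10 from Vendor S at 150 to finish.
Vendor 2: unused.
Cost = 110×60 + 250×70 + 80×100 + 10×150 = 33600.

33600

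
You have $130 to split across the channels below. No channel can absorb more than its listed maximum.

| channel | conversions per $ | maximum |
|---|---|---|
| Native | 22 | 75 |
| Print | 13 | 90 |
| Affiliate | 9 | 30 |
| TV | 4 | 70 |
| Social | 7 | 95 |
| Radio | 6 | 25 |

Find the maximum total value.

2365

Order the channels by conversions per $: Native 22 > Print 13 > Affiliate 9 > Social 7 > Radio 6 > TV 4.
Give Native 75 to hit its cap of 75 — 55 left.
Print has room for 90 but only 55 remain, so it gets 55.
Total = 22×75 + 13×55 = 2365.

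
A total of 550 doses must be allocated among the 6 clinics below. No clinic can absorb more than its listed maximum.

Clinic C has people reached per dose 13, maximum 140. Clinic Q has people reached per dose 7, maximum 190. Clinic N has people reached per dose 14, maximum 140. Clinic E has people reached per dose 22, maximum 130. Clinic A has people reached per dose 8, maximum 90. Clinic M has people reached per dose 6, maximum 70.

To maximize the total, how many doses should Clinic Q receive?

Rank by people reached per dose: Clinic E 22 > Clinic N 14 > Clinic C 13 > Clinic A 8 > Clinic Q 7 > Clinic M 6.
Clinic E: +130 to 130 (cap) ; 420 left.
Give Clinic N 140 to hit its cap of 140 ; 280 left.
Give Clinic C 140 to hit its cap of 140 ; 140 left.
Clinic A: +90 to 90 (cap) ; 50 left.
Clinic Q has room for 190 but only 50 remain, so it gets 50.

50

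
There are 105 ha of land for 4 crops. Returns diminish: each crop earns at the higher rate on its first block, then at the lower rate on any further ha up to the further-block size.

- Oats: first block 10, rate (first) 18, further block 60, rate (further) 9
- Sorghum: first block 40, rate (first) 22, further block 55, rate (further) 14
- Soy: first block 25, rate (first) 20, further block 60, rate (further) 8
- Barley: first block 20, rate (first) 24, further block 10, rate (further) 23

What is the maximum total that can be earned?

Order all 8 blocks by rate: Barley/first 24 > Barley/second 23 > Sorghum/first 22 > Soy/first 20 > Oats/first 18 > Sorghum/second 14 > Oats/second 9 > Soy/second 8.
Barley first at 24: fill all 20 ; 85 left.
Barley/second (23): +10 ; 75 left.
Fill Sorghum first block (40 at 22) ; 35 left.
Soy/first (20): +25 ; 10 left.
Oats/first (18): +10 ; 0 left.
Total = 24×20 + 23×10 + 22×40 + 20×25 + 18×10 = 2270.

2270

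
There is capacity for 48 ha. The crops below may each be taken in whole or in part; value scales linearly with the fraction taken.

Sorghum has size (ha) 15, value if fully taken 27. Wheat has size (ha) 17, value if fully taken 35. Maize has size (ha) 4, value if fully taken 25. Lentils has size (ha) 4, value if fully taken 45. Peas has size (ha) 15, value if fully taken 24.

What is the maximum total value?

Sort by value density: Lentils 45/4≈11.2, Maize 25/4≈6.25, Wheat 35/17≈2.06, Sorghum 27/15≈1.8, Peas 24/15≈1.6.
All 4 ha of Lentils fit (value 45) ; 44 remain.
Maize: take in full, 4 ha for value 25 ; 40 left.
All 17 ha of Wheat fit (value 35) ; 23 remain.
Sorghum: take in full, 15 ha for value 27 ; 8 left.
Only 8 ha remain; take 8/15 of Peas for value 24×8/15 = 12.8.
Total value = 144.8.

144.8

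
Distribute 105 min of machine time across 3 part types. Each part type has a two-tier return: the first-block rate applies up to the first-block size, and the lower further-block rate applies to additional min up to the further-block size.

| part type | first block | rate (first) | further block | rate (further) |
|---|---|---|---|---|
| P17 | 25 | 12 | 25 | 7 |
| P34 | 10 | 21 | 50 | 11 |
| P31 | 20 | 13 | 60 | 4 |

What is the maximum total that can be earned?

1320

Order all 6 blocks by rate: P34/first 21 > P31/first 13 > P17/first 12 > P34/second 11 > P17/second 7 > P31/second 4.
Fill P34 first block (10 at 21) → 95 left.
P31 first at 13: fill all 20 → 75 left.
P17/first (12): +25 → 50 left.
Fill P34 second block (50 at 11) → 0 left.
Total = 21×10 + 13×20 + 12×25 + 11×50 = 1320.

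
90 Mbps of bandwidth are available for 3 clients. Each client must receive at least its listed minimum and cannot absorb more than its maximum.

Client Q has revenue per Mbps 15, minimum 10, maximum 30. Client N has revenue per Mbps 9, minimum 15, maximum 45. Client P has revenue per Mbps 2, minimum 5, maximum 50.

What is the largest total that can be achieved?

885

Meeting every minimum uses 10+15+5 = 30 Mbps, leaving 60.
Rank by revenue per Mbps: Client Q 15 > Client N 9 > Client P 2.
Client Q takes 20 more to reach its cap of 30 ; 40 left.
Client N: +30 to 45 (cap) ; 10 left.
Client P: +10 (room for 45) → 15. Pool exhausted.
Total = 15×30 + 9×45 + 2×15 = 885.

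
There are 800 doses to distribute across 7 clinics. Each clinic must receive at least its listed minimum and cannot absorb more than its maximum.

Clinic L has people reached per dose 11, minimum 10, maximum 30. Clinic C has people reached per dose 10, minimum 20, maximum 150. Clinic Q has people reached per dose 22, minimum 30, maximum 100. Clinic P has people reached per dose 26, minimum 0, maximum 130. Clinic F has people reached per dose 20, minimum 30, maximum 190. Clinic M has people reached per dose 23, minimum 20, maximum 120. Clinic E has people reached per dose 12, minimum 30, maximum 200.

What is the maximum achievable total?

15170

Meeting every minimum uses 10+20+30+0+30+20+30 = 140 doses, leaving 660.
Highest people reached per dose first: Clinic P 26 > Clinic M 23 > Clinic Q 22 > Clinic F 20 > Clinic E 12 > Clinic L 11 > Clinic C 10.
Give Clinic P 130 more to hit its cap of 130 — 530 left.
Clinic M: +100 to 120 (cap) — 430 left.
Give Clinic Q 70 more to hit its cap of 100 — 360 left.
Clinic F: +160 to 190 (cap) — 200 left.
Give Clinic E 170 more to hit its cap of 200 — 30 left.
Clinic L: +20 to 30 (cap) — 10 left.
Clinic C has room for 130 more but only 10 remain, so it gets 30.
Total = 11×30 + 10×30 + 22×100 + 26×130 + 20×190 + 23×120 + 12×200 = 15170.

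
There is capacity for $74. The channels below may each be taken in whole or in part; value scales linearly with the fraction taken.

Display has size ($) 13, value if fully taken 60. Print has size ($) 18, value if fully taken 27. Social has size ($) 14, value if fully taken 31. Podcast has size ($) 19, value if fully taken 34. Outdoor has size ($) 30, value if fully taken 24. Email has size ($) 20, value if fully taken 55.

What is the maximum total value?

192

Sort by value density: Display 60/13≈4.62, Email 55/20≈2.75, Social 31/14≈2.21, Podcast 34/19≈1.79, Print 27/18≈1.5, Outdoor 24/30≈0.8.
Display: take in full, 13 $ for value 60 → 61 left.
All 20 $ of Email fit (value 55) → 41 remain.
Take all of Social (14 $, value 31) → 27 $ left.
All 19 $ of Podcast fit (value 34) → 8 remain.
8 $ left: a 8/18 share of Print gives 27×8/18 = 12.
Total value = 192.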